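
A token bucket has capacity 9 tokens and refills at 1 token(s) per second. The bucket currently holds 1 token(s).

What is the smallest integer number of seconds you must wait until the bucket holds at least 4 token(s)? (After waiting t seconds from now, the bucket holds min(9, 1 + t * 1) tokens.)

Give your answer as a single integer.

Answer: 3

Derivation:
Need 1 + t * 1 >= 4, so t >= 3/1.
Smallest integer t = ceil(3/1) = 3.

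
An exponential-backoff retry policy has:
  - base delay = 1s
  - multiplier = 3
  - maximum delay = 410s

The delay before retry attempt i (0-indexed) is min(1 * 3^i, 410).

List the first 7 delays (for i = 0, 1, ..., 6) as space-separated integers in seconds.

Answer: 1 3 9 27 81 243 410

Derivation:
Computing each delay:
  i=0: min(1*3^0, 410) = 1
  i=1: min(1*3^1, 410) = 3
  i=2: min(1*3^2, 410) = 9
  i=3: min(1*3^3, 410) = 27
  i=4: min(1*3^4, 410) = 81
  i=5: min(1*3^5, 410) = 243
  i=6: min(1*3^6, 410) = 410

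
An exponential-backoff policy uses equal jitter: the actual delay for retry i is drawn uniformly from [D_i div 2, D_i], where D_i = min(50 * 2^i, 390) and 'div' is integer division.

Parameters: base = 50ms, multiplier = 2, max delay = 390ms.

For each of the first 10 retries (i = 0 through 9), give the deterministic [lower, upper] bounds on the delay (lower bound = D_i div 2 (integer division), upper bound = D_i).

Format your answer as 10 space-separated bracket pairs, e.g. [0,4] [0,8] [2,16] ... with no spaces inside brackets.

Computing bounds per retry:
  i=0: D_i=min(50*2^0,390)=50, bounds=[25,50]
  i=1: D_i=min(50*2^1,390)=100, bounds=[50,100]
  i=2: D_i=min(50*2^2,390)=200, bounds=[100,200]
  i=3: D_i=min(50*2^3,390)=390, bounds=[195,390]
  i=4: D_i=min(50*2^4,390)=390, bounds=[195,390]
  i=5: D_i=min(50*2^5,390)=390, bounds=[195,390]
  i=6: D_i=min(50*2^6,390)=390, bounds=[195,390]
  i=7: D_i=min(50*2^7,390)=390, bounds=[195,390]
  i=8: D_i=min(50*2^8,390)=390, bounds=[195,390]
  i=9: D_i=min(50*2^9,390)=390, bounds=[195,390]

Answer: [25,50] [50,100] [100,200] [195,390] [195,390] [195,390] [195,390] [195,390] [195,390] [195,390]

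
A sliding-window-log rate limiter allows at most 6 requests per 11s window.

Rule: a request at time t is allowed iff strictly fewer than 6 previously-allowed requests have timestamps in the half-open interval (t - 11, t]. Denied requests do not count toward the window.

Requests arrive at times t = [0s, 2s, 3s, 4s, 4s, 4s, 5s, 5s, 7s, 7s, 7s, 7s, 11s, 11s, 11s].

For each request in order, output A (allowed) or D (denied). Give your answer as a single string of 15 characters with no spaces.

Answer: AAAAAADDDDDDADD

Derivation:
Tracking allowed requests in the window:
  req#1 t=0s: ALLOW
  req#2 t=2s: ALLOW
  req#3 t=3s: ALLOW
  req#4 t=4s: ALLOW
  req#5 t=4s: ALLOW
  req#6 t=4s: ALLOW
  req#7 t=5s: DENY
  req#8 t=5s: DENY
  req#9 t=7s: DENY
  req#10 t=7s: DENY
  req#11 t=7s: DENY
  req#12 t=7s: DENY
  req#13 t=11s: ALLOW
  req#14 t=11s: DENY
  req#15 t=11s: DENY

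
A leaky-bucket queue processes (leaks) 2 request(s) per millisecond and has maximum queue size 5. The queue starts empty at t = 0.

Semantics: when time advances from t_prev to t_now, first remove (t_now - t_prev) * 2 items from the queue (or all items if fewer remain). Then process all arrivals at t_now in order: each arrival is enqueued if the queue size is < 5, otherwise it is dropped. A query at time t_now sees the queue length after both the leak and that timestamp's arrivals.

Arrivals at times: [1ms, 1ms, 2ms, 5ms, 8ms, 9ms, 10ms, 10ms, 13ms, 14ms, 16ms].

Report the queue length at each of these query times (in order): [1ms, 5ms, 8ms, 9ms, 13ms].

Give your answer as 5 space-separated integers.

Answer: 2 1 1 1 1

Derivation:
Queue lengths at query times:
  query t=1ms: backlog = 2
  query t=5ms: backlog = 1
  query t=8ms: backlog = 1
  query t=9ms: backlog = 1
  query t=13ms: backlog = 1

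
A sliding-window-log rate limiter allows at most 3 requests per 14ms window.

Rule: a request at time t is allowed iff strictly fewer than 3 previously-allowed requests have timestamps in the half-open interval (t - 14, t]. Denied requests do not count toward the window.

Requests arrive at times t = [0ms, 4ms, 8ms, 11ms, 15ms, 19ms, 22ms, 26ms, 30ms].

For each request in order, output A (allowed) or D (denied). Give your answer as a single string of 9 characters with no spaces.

Tracking allowed requests in the window:
  req#1 t=0ms: ALLOW
  req#2 t=4ms: ALLOW
  req#3 t=8ms: ALLOW
  req#4 t=11ms: DENY
  req#5 t=15ms: ALLOW
  req#6 t=19ms: ALLOW
  req#7 t=22ms: ALLOW
  req#8 t=26ms: DENY
  req#9 t=30ms: ALLOW

Answer: AAADAAADA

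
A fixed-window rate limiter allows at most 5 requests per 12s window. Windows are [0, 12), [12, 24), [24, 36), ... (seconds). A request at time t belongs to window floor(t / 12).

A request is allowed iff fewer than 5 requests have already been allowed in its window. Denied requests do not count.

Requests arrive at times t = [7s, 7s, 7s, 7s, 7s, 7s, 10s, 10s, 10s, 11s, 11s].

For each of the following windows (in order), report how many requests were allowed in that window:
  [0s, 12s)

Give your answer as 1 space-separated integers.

Processing requests:
  req#1 t=7s (window 0): ALLOW
  req#2 t=7s (window 0): ALLOW
  req#3 t=7s (window 0): ALLOW
  req#4 t=7s (window 0): ALLOW
  req#5 t=7s (window 0): ALLOW
  req#6 t=7s (window 0): DENY
  req#7 t=10s (window 0): DENY
  req#8 t=10s (window 0): DENY
  req#9 t=10s (window 0): DENY
  req#10 t=11s (window 0): DENY
  req#11 t=11s (window 0): DENY

Allowed counts by window: 5

Answer: 5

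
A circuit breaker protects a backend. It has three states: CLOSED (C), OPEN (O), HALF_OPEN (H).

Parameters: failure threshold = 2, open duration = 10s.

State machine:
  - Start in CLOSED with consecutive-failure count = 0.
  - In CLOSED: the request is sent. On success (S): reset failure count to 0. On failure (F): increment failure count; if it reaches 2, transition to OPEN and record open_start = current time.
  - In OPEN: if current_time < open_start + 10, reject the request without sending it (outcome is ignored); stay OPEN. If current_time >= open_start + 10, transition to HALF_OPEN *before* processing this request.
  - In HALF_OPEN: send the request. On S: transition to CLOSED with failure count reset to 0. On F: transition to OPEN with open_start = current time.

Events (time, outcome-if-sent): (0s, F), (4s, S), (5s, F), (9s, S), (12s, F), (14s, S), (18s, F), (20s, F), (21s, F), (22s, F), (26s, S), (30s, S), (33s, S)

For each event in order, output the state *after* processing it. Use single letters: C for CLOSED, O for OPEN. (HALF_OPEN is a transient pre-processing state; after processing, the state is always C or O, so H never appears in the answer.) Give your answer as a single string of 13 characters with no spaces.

Answer: CCCCCCCOOOOCC

Derivation:
State after each event:
  event#1 t=0s outcome=F: state=CLOSED
  event#2 t=4s outcome=S: state=CLOSED
  event#3 t=5s outcome=F: state=CLOSED
  event#4 t=9s outcome=S: state=CLOSED
  event#5 t=12s outcome=F: state=CLOSED
  event#6 t=14s outcome=S: state=CLOSED
  event#7 t=18s outcome=F: state=CLOSED
  event#8 t=20s outcome=F: state=OPEN
  event#9 t=21s outcome=F: state=OPEN
  event#10 t=22s outcome=F: state=OPEN
  event#11 t=26s outcome=S: state=OPEN
  event#12 t=30s outcome=S: state=CLOSED
  event#13 t=33s outcome=S: state=CLOSED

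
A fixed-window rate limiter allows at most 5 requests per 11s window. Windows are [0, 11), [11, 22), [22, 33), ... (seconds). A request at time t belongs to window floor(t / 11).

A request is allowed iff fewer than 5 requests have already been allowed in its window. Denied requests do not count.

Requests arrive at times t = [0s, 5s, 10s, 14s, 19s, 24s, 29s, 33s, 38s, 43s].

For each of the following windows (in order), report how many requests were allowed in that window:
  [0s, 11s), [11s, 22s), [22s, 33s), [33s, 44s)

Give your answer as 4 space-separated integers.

Processing requests:
  req#1 t=0s (window 0): ALLOW
  req#2 t=5s (window 0): ALLOW
  req#3 t=10s (window 0): ALLOW
  req#4 t=14s (window 1): ALLOW
  req#5 t=19s (window 1): ALLOW
  req#6 t=24s (window 2): ALLOW
  req#7 t=29s (window 2): ALLOW
  req#8 t=33s (window 3): ALLOW
  req#9 t=38s (window 3): ALLOW
  req#10 t=43s (window 3): ALLOW

Allowed counts by window: 3 2 2 3

Answer: 3 2 2 3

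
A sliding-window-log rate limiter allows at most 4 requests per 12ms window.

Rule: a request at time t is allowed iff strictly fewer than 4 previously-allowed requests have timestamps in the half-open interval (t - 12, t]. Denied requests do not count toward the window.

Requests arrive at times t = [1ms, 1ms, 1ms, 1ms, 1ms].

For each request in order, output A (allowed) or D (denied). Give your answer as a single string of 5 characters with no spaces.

Tracking allowed requests in the window:
  req#1 t=1ms: ALLOW
  req#2 t=1ms: ALLOW
  req#3 t=1ms: ALLOW
  req#4 t=1ms: ALLOW
  req#5 t=1ms: DENY

Answer: AAAAD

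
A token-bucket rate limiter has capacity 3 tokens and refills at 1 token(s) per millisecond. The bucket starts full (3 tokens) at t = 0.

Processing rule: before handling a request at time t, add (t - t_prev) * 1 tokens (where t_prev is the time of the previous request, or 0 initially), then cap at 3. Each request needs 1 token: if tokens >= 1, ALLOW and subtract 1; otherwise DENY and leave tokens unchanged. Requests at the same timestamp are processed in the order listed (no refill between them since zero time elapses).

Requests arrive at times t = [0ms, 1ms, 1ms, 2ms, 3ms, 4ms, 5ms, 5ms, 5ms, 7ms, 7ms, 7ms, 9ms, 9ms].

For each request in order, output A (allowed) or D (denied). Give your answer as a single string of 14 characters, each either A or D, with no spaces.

Answer: AAAAAAAADAADAA

Derivation:
Simulating step by step:
  req#1 t=0ms: ALLOW
  req#2 t=1ms: ALLOW
  req#3 t=1ms: ALLOW
  req#4 t=2ms: ALLOW
  req#5 t=3ms: ALLOW
  req#6 t=4ms: ALLOW
  req#7 t=5ms: ALLOW
  req#8 t=5ms: ALLOW
  req#9 t=5ms: DENY
  req#10 t=7ms: ALLOW
  req#11 t=7ms: ALLOW
  req#12 t=7ms: DENY
  req#13 t=9ms: ALLOW
  req#14 t=9ms: ALLOW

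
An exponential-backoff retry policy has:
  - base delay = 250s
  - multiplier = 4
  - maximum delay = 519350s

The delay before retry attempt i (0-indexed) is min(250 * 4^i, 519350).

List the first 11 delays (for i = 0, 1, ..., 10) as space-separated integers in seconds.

Computing each delay:
  i=0: min(250*4^0, 519350) = 250
  i=1: min(250*4^1, 519350) = 1000
  i=2: min(250*4^2, 519350) = 4000
  i=3: min(250*4^3, 519350) = 16000
  i=4: min(250*4^4, 519350) = 64000
  i=5: min(250*4^5, 519350) = 256000
  i=6: min(250*4^6, 519350) = 519350
  i=7: min(250*4^7, 519350) = 519350
  i=8: min(250*4^8, 519350) = 519350
  i=9: min(250*4^9, 519350) = 519350
  i=10: min(250*4^10, 519350) = 519350

Answer: 250 1000 4000 16000 64000 256000 519350 519350 519350 519350 519350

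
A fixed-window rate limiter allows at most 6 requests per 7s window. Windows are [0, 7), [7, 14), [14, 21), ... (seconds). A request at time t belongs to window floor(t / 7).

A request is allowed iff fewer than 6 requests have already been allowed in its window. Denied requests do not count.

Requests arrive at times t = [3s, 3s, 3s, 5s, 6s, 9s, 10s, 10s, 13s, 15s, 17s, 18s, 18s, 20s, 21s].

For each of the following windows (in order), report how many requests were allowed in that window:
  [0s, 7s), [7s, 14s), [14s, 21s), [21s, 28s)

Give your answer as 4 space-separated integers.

Processing requests:
  req#1 t=3s (window 0): ALLOW
  req#2 t=3s (window 0): ALLOW
  req#3 t=3s (window 0): ALLOW
  req#4 t=5s (window 0): ALLOW
  req#5 t=6s (window 0): ALLOW
  req#6 t=9s (window 1): ALLOW
  req#7 t=10s (window 1): ALLOW
  req#8 t=10s (window 1): ALLOW
  req#9 t=13s (window 1): ALLOW
  req#10 t=15s (window 2): ALLOW
  req#11 t=17s (window 2): ALLOW
  req#12 t=18s (window 2): ALLOW
  req#13 t=18s (window 2): ALLOW
  req#14 t=20s (window 2): ALLOW
  req#15 t=21s (window 3): ALLOW

Allowed counts by window: 5 4 5 1

Answer: 5 4 5 1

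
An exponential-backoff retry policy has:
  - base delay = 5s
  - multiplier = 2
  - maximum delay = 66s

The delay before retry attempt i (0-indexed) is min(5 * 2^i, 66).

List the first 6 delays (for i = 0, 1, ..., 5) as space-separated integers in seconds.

Computing each delay:
  i=0: min(5*2^0, 66) = 5
  i=1: min(5*2^1, 66) = 10
  i=2: min(5*2^2, 66) = 20
  i=3: min(5*2^3, 66) = 40
  i=4: min(5*2^4, 66) = 66
  i=5: min(5*2^5, 66) = 66

Answer: 5 10 20 40 66 66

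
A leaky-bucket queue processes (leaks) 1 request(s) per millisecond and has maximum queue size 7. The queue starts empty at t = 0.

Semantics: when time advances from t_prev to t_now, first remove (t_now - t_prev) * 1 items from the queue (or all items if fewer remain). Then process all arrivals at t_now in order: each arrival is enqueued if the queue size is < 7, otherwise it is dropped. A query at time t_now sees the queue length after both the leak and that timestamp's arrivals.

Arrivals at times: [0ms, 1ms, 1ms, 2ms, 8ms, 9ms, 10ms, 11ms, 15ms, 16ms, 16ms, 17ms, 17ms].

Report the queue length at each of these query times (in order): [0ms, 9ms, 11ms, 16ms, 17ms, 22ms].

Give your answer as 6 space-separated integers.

Queue lengths at query times:
  query t=0ms: backlog = 1
  query t=9ms: backlog = 1
  query t=11ms: backlog = 1
  query t=16ms: backlog = 2
  query t=17ms: backlog = 3
  query t=22ms: backlog = 0

Answer: 1 1 1 2 3 0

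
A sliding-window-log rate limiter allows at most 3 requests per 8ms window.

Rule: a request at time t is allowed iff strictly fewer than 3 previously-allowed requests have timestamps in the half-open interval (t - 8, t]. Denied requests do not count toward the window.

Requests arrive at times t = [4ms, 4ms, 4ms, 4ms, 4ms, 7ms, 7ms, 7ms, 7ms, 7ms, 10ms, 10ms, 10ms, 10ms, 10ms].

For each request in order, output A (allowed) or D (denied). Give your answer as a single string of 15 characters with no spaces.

Tracking allowed requests in the window:
  req#1 t=4ms: ALLOW
  req#2 t=4ms: ALLOW
  req#3 t=4ms: ALLOW
  req#4 t=4ms: DENY
  req#5 t=4ms: DENY
  req#6 t=7ms: DENY
  req#7 t=7ms: DENY
  req#8 t=7ms: DENY
  req#9 t=7ms: DENY
  req#10 t=7ms: DENY
  req#11 t=10ms: DENY
  req#12 t=10ms: DENY
  req#13 t=10ms: DENY
  req#14 t=10ms: DENY
  req#15 t=10ms: DENY

Answer: AAADDDDDDDDDDDD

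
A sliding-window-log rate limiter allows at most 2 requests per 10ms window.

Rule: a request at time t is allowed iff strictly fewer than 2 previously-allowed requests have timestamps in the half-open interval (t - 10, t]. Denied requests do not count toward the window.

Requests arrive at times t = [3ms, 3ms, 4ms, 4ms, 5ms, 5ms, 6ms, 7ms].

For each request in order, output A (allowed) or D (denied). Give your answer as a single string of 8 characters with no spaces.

Answer: AADDDDDD

Derivation:
Tracking allowed requests in the window:
  req#1 t=3ms: ALLOW
  req#2 t=3ms: ALLOW
  req#3 t=4ms: DENY
  req#4 t=4ms: DENY
  req#5 t=5ms: DENY
  req#6 t=5ms: DENY
  req#7 t=6ms: DENY
  req#8 t=7ms: DENY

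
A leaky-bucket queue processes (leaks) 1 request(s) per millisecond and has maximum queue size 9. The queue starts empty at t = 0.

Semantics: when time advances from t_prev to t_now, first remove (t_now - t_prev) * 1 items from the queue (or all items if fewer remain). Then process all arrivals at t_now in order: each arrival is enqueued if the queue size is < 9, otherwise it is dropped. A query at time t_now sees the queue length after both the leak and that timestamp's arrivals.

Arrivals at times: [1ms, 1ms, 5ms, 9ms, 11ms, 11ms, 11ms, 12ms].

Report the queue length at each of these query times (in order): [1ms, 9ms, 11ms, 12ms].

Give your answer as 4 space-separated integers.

Queue lengths at query times:
  query t=1ms: backlog = 2
  query t=9ms: backlog = 1
  query t=11ms: backlog = 3
  query t=12ms: backlog = 3

Answer: 2 1 3 3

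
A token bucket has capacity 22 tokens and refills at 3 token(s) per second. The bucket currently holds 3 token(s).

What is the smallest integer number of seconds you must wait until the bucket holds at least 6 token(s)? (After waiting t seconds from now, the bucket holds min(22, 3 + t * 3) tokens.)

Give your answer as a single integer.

Need 3 + t * 3 >= 6, so t >= 3/3.
Smallest integer t = ceil(3/3) = 1.

Answer: 1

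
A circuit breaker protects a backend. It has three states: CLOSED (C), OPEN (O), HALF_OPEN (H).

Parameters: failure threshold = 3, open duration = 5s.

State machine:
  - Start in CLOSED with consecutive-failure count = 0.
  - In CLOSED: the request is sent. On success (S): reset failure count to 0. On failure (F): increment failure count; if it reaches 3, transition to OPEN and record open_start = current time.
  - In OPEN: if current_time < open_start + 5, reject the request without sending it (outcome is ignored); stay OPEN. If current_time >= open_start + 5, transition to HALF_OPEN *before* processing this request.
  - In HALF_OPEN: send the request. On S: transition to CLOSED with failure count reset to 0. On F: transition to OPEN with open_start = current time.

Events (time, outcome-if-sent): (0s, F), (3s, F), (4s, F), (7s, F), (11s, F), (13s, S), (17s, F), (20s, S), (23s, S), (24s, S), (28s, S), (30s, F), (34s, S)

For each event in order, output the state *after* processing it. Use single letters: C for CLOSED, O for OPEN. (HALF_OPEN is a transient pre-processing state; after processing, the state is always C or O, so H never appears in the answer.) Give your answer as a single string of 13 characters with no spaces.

Answer: CCOOOOOOCCCCC

Derivation:
State after each event:
  event#1 t=0s outcome=F: state=CLOSED
  event#2 t=3s outcome=F: state=CLOSED
  event#3 t=4s outcome=F: state=OPEN
  event#4 t=7s outcome=F: state=OPEN
  event#5 t=11s outcome=F: state=OPEN
  event#6 t=13s outcome=S: state=OPEN
  event#7 t=17s outcome=F: state=OPEN
  event#8 t=20s outcome=S: state=OPEN
  event#9 t=23s outcome=S: state=CLOSED
  event#10 t=24s outcome=S: state=CLOSED
  event#11 t=28s outcome=S: state=CLOSED
  event#12 t=30s outcome=F: state=CLOSED
  event#13 t=34s outcome=S: state=CLOSED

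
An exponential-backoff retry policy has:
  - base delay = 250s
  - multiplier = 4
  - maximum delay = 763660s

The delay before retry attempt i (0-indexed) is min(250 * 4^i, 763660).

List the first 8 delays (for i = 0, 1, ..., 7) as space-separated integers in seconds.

Computing each delay:
  i=0: min(250*4^0, 763660) = 250
  i=1: min(250*4^1, 763660) = 1000
  i=2: min(250*4^2, 763660) = 4000
  i=3: min(250*4^3, 763660) = 16000
  i=4: min(250*4^4, 763660) = 64000
  i=5: min(250*4^5, 763660) = 256000
  i=6: min(250*4^6, 763660) = 763660
  i=7: min(250*4^7, 763660) = 763660

Answer: 250 1000 4000 16000 64000 256000 763660 763660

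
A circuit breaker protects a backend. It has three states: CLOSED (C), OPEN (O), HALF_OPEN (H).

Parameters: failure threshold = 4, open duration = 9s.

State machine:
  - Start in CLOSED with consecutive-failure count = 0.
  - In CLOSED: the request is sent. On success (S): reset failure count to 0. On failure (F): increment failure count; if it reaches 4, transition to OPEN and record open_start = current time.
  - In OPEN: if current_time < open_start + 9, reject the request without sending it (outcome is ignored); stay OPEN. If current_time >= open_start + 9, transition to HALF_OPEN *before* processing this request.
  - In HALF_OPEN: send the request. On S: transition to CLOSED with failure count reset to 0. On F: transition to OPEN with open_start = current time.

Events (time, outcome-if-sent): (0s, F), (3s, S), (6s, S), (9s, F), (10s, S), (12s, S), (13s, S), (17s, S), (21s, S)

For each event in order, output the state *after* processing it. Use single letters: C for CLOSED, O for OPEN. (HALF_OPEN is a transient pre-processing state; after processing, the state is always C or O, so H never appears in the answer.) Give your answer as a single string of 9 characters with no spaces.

State after each event:
  event#1 t=0s outcome=F: state=CLOSED
  event#2 t=3s outcome=S: state=CLOSED
  event#3 t=6s outcome=S: state=CLOSED
  event#4 t=9s outcome=F: state=CLOSED
  event#5 t=10s outcome=S: state=CLOSED
  event#6 t=12s outcome=S: state=CLOSED
  event#7 t=13s outcome=S: state=CLOSED
  event#8 t=17s outcome=S: state=CLOSED
  event#9 t=21s outcome=S: state=CLOSED

Answer: CCCCCCCCC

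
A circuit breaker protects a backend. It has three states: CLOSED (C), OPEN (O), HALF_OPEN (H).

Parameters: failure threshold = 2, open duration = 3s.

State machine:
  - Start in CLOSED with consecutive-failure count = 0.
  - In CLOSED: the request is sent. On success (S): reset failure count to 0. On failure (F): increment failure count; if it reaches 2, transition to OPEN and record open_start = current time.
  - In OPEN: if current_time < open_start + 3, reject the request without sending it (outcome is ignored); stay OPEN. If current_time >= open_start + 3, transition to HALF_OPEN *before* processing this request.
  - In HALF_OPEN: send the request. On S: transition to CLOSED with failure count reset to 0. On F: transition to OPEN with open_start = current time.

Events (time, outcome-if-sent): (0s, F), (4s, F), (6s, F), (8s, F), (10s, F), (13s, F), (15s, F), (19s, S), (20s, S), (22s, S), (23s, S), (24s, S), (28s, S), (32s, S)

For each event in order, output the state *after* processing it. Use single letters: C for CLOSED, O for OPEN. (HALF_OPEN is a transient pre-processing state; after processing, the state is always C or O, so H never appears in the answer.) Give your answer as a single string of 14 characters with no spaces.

Answer: COOOOOOCCCCCCC

Derivation:
State after each event:
  event#1 t=0s outcome=F: state=CLOSED
  event#2 t=4s outcome=F: state=OPEN
  event#3 t=6s outcome=F: state=OPEN
  event#4 t=8s outcome=F: state=OPEN
  event#5 t=10s outcome=F: state=OPEN
  event#6 t=13s outcome=F: state=OPEN
  event#7 t=15s outcome=F: state=OPEN
  event#8 t=19s outcome=S: state=CLOSED
  event#9 t=20s outcome=S: state=CLOSED
  event#10 t=22s outcome=S: state=CLOSED
  event#11 t=23s outcome=S: state=CLOSED
  event#12 t=24s outcome=S: state=CLOSED
  event#13 t=28s outcome=S: state=CLOSED
  event#14 t=32s outcome=S: state=CLOSED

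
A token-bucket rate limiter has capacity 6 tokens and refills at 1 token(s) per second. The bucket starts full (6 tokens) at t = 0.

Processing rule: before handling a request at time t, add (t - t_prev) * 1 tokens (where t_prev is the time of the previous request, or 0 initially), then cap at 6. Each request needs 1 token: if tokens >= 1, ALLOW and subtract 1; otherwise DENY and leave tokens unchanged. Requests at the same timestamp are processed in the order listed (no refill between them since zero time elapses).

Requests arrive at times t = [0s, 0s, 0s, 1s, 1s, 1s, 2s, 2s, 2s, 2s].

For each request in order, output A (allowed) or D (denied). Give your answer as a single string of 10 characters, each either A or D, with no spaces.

Simulating step by step:
  req#1 t=0s: ALLOW
  req#2 t=0s: ALLOW
  req#3 t=0s: ALLOW
  req#4 t=1s: ALLOW
  req#5 t=1s: ALLOW
  req#6 t=1s: ALLOW
  req#7 t=2s: ALLOW
  req#8 t=2s: ALLOW
  req#9 t=2s: DENY
  req#10 t=2s: DENY

Answer: AAAAAAAADD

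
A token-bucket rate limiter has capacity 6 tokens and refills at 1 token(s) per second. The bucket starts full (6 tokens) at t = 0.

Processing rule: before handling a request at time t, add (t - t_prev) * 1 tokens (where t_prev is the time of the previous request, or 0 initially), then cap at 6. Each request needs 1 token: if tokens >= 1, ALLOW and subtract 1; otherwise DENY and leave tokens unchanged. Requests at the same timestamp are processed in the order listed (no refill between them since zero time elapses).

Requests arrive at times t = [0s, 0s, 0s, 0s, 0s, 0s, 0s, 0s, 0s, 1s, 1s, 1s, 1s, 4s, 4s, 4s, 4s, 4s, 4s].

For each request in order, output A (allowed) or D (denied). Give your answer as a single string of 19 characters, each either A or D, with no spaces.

Answer: AAAAAADDDADDDAAADDD

Derivation:
Simulating step by step:
  req#1 t=0s: ALLOW
  req#2 t=0s: ALLOW
  req#3 t=0s: ALLOW
  req#4 t=0s: ALLOW
  req#5 t=0s: ALLOW
  req#6 t=0s: ALLOW
  req#7 t=0s: DENY
  req#8 t=0s: DENY
  req#9 t=0s: DENY
  req#10 t=1s: ALLOW
  req#11 t=1s: DENY
  req#12 t=1s: DENY
  req#13 t=1s: DENY
  req#14 t=4s: ALLOW
  req#15 t=4s: ALLOW
  req#16 t=4s: ALLOW
  req#17 t=4s: DENY
  req#18 t=4s: DENY
  req#19 t=4s: DENY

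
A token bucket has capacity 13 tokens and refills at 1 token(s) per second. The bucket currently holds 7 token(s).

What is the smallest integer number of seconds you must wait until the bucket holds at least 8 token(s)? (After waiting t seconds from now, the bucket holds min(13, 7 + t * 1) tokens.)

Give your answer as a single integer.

Need 7 + t * 1 >= 8, so t >= 1/1.
Smallest integer t = ceil(1/1) = 1.

Answer: 1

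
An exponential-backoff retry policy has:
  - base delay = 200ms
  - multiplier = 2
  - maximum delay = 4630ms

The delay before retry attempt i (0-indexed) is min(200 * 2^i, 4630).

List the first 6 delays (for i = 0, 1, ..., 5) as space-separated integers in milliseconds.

Answer: 200 400 800 1600 3200 4630

Derivation:
Computing each delay:
  i=0: min(200*2^0, 4630) = 200
  i=1: min(200*2^1, 4630) = 400
  i=2: min(200*2^2, 4630) = 800
  i=3: min(200*2^3, 4630) = 1600
  i=4: min(200*2^4, 4630) = 3200
  i=5: min(200*2^5, 4630) = 4630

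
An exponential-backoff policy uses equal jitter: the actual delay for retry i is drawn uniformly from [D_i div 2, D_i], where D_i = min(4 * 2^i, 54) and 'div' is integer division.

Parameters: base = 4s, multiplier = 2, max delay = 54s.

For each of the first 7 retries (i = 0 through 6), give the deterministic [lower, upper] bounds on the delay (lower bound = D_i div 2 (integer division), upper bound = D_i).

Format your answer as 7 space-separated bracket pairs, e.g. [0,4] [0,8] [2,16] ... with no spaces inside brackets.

Answer: [2,4] [4,8] [8,16] [16,32] [27,54] [27,54] [27,54]

Derivation:
Computing bounds per retry:
  i=0: D_i=min(4*2^0,54)=4, bounds=[2,4]
  i=1: D_i=min(4*2^1,54)=8, bounds=[4,8]
  i=2: D_i=min(4*2^2,54)=16, bounds=[8,16]
  i=3: D_i=min(4*2^3,54)=32, bounds=[16,32]
  i=4: D_i=min(4*2^4,54)=54, bounds=[27,54]
  i=5: D_i=min(4*2^5,54)=54, bounds=[27,54]
  i=6: D_i=min(4*2^6,54)=54, bounds=[27,54]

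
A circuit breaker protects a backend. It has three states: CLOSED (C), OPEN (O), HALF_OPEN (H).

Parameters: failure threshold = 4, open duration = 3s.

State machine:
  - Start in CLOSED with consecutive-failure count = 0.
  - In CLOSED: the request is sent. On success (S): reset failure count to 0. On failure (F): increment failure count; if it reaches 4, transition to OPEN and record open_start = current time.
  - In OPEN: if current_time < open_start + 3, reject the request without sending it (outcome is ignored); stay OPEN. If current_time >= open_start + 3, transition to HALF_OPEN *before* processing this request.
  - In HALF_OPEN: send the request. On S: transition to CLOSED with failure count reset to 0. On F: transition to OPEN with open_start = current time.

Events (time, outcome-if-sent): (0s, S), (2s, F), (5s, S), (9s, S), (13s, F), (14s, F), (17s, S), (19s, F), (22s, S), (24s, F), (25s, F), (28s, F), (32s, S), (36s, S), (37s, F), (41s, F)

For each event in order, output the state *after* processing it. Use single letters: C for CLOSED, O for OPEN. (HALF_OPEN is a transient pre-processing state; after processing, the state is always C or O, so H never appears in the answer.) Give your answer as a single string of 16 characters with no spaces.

State after each event:
  event#1 t=0s outcome=S: state=CLOSED
  event#2 t=2s outcome=F: state=CLOSED
  event#3 t=5s outcome=S: state=CLOSED
  event#4 t=9s outcome=S: state=CLOSED
  event#5 t=13s outcome=F: state=CLOSED
  event#6 t=14s outcome=F: state=CLOSED
  event#7 t=17s outcome=S: state=CLOSED
  event#8 t=19s outcome=F: state=CLOSED
  event#9 t=22s outcome=S: state=CLOSED
  event#10 t=24s outcome=F: state=CLOSED
  event#11 t=25s outcome=F: state=CLOSED
  event#12 t=28s outcome=F: state=CLOSED
  event#13 t=32s outcome=S: state=CLOSED
  event#14 t=36s outcome=S: state=CLOSED
  event#15 t=37s outcome=F: state=CLOSED
  event#16 t=41s outcome=F: state=CLOSED

Answer: CCCCCCCCCCCCCCCC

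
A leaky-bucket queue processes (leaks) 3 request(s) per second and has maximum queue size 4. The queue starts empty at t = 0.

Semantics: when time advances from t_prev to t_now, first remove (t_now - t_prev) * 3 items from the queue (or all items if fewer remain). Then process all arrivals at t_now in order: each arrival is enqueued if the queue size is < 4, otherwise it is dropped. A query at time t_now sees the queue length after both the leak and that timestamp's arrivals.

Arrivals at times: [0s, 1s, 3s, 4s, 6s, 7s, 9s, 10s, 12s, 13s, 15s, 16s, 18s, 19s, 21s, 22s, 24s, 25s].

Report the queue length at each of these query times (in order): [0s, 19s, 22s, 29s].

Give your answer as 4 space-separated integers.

Queue lengths at query times:
  query t=0s: backlog = 1
  query t=19s: backlog = 1
  query t=22s: backlog = 1
  query t=29s: backlog = 0

Answer: 1 1 1 0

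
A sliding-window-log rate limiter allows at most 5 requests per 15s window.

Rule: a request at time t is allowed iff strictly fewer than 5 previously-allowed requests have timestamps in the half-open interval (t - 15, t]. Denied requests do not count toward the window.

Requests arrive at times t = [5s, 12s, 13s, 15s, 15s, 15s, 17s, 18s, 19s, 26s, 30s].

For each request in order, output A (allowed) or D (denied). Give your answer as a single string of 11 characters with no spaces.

Answer: AAAAADDDDAA

Derivation:
Tracking allowed requests in the window:
  req#1 t=5s: ALLOW
  req#2 t=12s: ALLOW
  req#3 t=13s: ALLOW
  req#4 t=15s: ALLOW
  req#5 t=15s: ALLOW
  req#6 t=15s: DENY
  req#7 t=17s: DENY
  req#8 t=18s: DENY
  req#9 t=19s: DENY
  req#10 t=26s: ALLOW
  req#11 t=30s: ALLOW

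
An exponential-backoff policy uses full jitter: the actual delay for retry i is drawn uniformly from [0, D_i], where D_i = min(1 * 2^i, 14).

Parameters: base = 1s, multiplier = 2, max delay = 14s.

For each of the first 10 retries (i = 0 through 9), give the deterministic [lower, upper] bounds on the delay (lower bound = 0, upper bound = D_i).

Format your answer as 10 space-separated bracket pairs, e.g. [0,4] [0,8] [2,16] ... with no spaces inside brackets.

Answer: [0,1] [0,2] [0,4] [0,8] [0,14] [0,14] [0,14] [0,14] [0,14] [0,14]

Derivation:
Computing bounds per retry:
  i=0: D_i=min(1*2^0,14)=1, bounds=[0,1]
  i=1: D_i=min(1*2^1,14)=2, bounds=[0,2]
  i=2: D_i=min(1*2^2,14)=4, bounds=[0,4]
  i=3: D_i=min(1*2^3,14)=8, bounds=[0,8]
  i=4: D_i=min(1*2^4,14)=14, bounds=[0,14]
  i=5: D_i=min(1*2^5,14)=14, bounds=[0,14]
  i=6: D_i=min(1*2^6,14)=14, bounds=[0,14]
  i=7: D_i=min(1*2^7,14)=14, bounds=[0,14]
  i=8: D_i=min(1*2^8,14)=14, bounds=[0,14]
  i=9: D_i=min(1*2^9,14)=14, bounds=[0,14]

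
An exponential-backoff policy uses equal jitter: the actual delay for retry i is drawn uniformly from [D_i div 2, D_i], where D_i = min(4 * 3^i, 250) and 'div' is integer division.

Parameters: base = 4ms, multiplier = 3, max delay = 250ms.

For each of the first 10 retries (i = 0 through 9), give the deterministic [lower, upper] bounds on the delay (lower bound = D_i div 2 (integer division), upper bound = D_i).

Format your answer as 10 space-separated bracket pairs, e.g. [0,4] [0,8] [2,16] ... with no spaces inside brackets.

Computing bounds per retry:
  i=0: D_i=min(4*3^0,250)=4, bounds=[2,4]
  i=1: D_i=min(4*3^1,250)=12, bounds=[6,12]
  i=2: D_i=min(4*3^2,250)=36, bounds=[18,36]
  i=3: D_i=min(4*3^3,250)=108, bounds=[54,108]
  i=4: D_i=min(4*3^4,250)=250, bounds=[125,250]
  i=5: D_i=min(4*3^5,250)=250, bounds=[125,250]
  i=6: D_i=min(4*3^6,250)=250, bounds=[125,250]
  i=7: D_i=min(4*3^7,250)=250, bounds=[125,250]
  i=8: D_i=min(4*3^8,250)=250, bounds=[125,250]
  i=9: D_i=min(4*3^9,250)=250, bounds=[125,250]

Answer: [2,4] [6,12] [18,36] [54,108] [125,250] [125,250] [125,250] [125,250] [125,250] [125,250]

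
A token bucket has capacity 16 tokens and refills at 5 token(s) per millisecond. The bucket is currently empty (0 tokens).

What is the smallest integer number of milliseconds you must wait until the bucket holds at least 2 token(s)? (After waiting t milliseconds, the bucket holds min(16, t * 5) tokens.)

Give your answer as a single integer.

Answer: 1

Derivation:
Need t * 5 >= 2, so t >= 2/5.
Smallest integer t = ceil(2/5) = 1.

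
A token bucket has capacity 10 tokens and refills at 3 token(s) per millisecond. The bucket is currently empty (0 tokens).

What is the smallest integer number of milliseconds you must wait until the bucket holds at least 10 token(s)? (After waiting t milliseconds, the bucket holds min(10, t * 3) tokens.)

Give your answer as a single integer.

Answer: 4

Derivation:
Need t * 3 >= 10, so t >= 10/3.
Smallest integer t = ceil(10/3) = 4.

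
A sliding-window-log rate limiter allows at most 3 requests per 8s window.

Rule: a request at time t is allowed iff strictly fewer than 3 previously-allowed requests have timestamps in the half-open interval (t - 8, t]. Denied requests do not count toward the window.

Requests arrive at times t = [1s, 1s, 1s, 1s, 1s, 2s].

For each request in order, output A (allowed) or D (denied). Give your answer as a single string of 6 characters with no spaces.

Answer: AAADDD

Derivation:
Tracking allowed requests in the window:
  req#1 t=1s: ALLOW
  req#2 t=1s: ALLOW
  req#3 t=1s: ALLOW
  req#4 t=1s: DENY
  req#5 t=1s: DENY
  req#6 t=2s: DENY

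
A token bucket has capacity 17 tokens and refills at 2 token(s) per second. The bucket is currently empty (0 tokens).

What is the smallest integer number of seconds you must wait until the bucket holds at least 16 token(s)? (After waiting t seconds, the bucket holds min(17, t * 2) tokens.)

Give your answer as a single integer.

Need t * 2 >= 16, so t >= 16/2.
Smallest integer t = ceil(16/2) = 8.

Answer: 8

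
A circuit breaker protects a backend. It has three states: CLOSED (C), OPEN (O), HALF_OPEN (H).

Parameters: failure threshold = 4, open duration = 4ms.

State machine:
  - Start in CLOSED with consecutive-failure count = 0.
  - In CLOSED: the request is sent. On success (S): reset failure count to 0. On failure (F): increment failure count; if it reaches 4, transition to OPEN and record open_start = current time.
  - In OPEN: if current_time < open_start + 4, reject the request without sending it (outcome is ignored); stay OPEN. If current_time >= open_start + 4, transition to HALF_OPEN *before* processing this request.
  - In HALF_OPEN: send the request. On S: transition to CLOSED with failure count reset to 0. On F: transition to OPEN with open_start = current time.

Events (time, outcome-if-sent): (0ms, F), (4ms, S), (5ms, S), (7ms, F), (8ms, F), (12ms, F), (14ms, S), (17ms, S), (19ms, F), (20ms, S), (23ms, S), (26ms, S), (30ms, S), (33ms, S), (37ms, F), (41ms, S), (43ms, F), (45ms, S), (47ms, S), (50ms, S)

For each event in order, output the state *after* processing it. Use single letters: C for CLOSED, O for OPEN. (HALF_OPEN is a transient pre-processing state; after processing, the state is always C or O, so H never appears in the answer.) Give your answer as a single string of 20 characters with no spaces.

Answer: CCCCCCCCCCCCCCCCCCCC

Derivation:
State after each event:
  event#1 t=0ms outcome=F: state=CLOSED
  event#2 t=4ms outcome=S: state=CLOSED
  event#3 t=5ms outcome=S: state=CLOSED
  event#4 t=7ms outcome=F: state=CLOSED
  event#5 t=8ms outcome=F: state=CLOSED
  event#6 t=12ms outcome=F: state=CLOSED
  event#7 t=14ms outcome=S: state=CLOSED
  event#8 t=17ms outcome=S: state=CLOSED
  event#9 t=19ms outcome=F: state=CLOSED
  event#10 t=20ms outcome=S: state=CLOSED
  event#11 t=23ms outcome=S: state=CLOSED
  event#12 t=26ms outcome=S: state=CLOSED
  event#13 t=30ms outcome=S: state=CLOSED
  event#14 t=33ms outcome=S: state=CLOSED
  event#15 t=37ms outcome=F: state=CLOSED
  event#16 t=41ms outcome=S: state=CLOSED
  event#17 t=43ms outcome=F: state=CLOSED
  event#18 t=45ms outcome=S: state=CLOSED
  event#19 t=47ms outcome=S: state=CLOSED
  event#20 t=50ms outcome=S: state=CLOSED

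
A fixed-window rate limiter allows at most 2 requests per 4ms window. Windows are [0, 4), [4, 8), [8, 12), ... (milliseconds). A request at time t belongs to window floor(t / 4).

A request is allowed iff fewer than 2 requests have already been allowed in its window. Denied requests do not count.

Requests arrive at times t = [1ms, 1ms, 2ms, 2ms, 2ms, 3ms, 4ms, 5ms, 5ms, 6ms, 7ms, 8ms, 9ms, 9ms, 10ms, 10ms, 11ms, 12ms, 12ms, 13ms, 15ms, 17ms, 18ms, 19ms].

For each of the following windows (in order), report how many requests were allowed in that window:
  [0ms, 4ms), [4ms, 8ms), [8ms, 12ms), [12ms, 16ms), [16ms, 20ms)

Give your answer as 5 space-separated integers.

Answer: 2 2 2 2 2

Derivation:
Processing requests:
  req#1 t=1ms (window 0): ALLOW
  req#2 t=1ms (window 0): ALLOW
  req#3 t=2ms (window 0): DENY
  req#4 t=2ms (window 0): DENY
  req#5 t=2ms (window 0): DENY
  req#6 t=3ms (window 0): DENY
  req#7 t=4ms (window 1): ALLOW
  req#8 t=5ms (window 1): ALLOW
  req#9 t=5ms (window 1): DENY
  req#10 t=6ms (window 1): DENY
  req#11 t=7ms (window 1): DENY
  req#12 t=8ms (window 2): ALLOW
  req#13 t=9ms (window 2): ALLOW
  req#14 t=9ms (window 2): DENY
  req#15 t=10ms (window 2): DENY
  req#16 t=10ms (window 2): DENY
  req#17 t=11ms (window 2): DENY
  req#18 t=12ms (window 3): ALLOW
  req#19 t=12ms (window 3): ALLOW
  req#20 t=13ms (window 3): DENY
  req#21 t=15ms (window 3): DENY
  req#22 t=17ms (window 4): ALLOW
  req#23 t=18ms (window 4): ALLOW
  req#24 t=19ms (window 4): DENY

Allowed counts by window: 2 2 2 2 2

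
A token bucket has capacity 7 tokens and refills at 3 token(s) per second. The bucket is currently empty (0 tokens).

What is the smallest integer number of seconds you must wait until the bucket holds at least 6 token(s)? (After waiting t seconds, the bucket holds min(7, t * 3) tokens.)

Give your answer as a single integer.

Need t * 3 >= 6, so t >= 6/3.
Smallest integer t = ceil(6/3) = 2.

Answer: 2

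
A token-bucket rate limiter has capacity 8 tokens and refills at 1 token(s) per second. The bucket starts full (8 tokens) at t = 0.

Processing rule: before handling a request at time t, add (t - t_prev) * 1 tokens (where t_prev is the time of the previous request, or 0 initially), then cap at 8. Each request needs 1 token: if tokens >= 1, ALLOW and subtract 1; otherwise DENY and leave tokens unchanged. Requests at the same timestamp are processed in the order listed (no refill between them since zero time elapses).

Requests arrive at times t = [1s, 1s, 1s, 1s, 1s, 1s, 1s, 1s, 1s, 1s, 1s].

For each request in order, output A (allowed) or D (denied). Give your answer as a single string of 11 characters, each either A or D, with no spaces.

Simulating step by step:
  req#1 t=1s: ALLOW
  req#2 t=1s: ALLOW
  req#3 t=1s: ALLOW
  req#4 t=1s: ALLOW
  req#5 t=1s: ALLOW
  req#6 t=1s: ALLOW
  req#7 t=1s: ALLOW
  req#8 t=1s: ALLOW
  req#9 t=1s: DENY
  req#10 t=1s: DENY
  req#11 t=1s: DENY

Answer: AAAAAAAADDD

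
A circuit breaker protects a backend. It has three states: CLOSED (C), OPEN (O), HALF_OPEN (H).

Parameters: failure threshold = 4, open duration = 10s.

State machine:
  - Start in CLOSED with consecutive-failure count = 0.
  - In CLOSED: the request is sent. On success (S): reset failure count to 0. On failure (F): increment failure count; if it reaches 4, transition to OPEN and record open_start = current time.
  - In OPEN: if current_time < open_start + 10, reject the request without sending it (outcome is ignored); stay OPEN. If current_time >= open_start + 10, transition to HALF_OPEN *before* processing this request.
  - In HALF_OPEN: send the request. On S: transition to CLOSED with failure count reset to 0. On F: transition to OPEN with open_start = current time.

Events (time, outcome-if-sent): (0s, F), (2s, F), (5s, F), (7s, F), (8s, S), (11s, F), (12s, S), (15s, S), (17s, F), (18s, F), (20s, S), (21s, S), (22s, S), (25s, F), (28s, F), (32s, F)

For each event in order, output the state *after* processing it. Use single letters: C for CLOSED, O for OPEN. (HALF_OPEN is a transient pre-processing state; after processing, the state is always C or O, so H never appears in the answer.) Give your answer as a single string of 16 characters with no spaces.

Answer: CCCOOOOOOOOOOOOO

Derivation:
State after each event:
  event#1 t=0s outcome=F: state=CLOSED
  event#2 t=2s outcome=F: state=CLOSED
  event#3 t=5s outcome=F: state=CLOSED
  event#4 t=7s outcome=F: state=OPEN
  event#5 t=8s outcome=S: state=OPEN
  event#6 t=11s outcome=F: state=OPEN
  event#7 t=12s outcome=S: state=OPEN
  event#8 t=15s outcome=S: state=OPEN
  event#9 t=17s outcome=F: state=OPEN
  event#10 t=18s outcome=F: state=OPEN
  event#11 t=20s outcome=S: state=OPEN
  event#12 t=21s outcome=S: state=OPEN
  event#13 t=22s outcome=S: state=OPEN
  event#14 t=25s outcome=F: state=OPEN
  event#15 t=28s outcome=F: state=OPEN
  event#16 t=32s outcome=F: state=OPEN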